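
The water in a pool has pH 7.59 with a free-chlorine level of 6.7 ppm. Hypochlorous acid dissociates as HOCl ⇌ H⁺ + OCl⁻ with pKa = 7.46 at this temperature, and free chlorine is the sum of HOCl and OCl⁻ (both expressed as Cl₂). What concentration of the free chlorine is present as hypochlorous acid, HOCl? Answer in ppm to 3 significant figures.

2.85 ppm

[OCl⁻]/[HOCl] = 10^(pH − pKa) = 10^(7.59 − 7.46) = 10^0.13 = 1.349.
Fraction as HOCl = 1 / (1 + 1.349) = 0.4257.
HOCl = 0.4257 × 6.7 ppm = 2.852 ppm.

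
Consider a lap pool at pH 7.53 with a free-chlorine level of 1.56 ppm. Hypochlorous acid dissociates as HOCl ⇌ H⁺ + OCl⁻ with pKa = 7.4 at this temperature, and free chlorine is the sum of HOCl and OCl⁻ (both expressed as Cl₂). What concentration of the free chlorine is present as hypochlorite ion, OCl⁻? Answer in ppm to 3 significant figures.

0.896 ppm

[OCl⁻]/[HOCl] = 10^(pH − pKa) = 10^(7.53 − 7.4) = 10^0.13 = 1.349.
Fraction as HOCl = 1 / (1 + 1.349) = 0.4257.
OCl⁻ = (1 − 0.4257) × 1.56 ppm = 0.8959 ppm.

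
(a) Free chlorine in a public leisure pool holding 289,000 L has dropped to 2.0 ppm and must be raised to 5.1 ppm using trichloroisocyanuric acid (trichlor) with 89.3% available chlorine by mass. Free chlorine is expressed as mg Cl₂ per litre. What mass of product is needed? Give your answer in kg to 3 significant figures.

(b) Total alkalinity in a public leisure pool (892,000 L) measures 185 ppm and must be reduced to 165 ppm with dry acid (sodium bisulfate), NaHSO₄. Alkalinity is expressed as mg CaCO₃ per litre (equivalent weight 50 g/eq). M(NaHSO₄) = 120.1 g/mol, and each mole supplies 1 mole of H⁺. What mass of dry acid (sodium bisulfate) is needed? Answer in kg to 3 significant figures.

(a) 1.00 kg; (b) 42.9 kg

(a) Chlorine deficit: 5.1 − 2.0 = 3.1 ppm = 3.1 mg/L as Cl₂.
(a) Cl₂ equivalent needed: 3.1 mg/L × 289,000 L = 895,900 mg = 895.9 g.
(a) Product at 89.3% available chlorine: 895.9 / 0.893 = 1003 g.

(b) Alkalinity to neutralize: (185 − 165) = 20 mg/L as CaCO₃ × 892,000 L = 17,840 g as CaCO₃.
(b) Equivalents of H⁺ required: 17,840 ÷ 50 g/eq = 356.8 eq = 356.8 mol NaHSO₄.
(b) Mass of NaHSO₄: 356.8 × 120.1 = 42,850 g.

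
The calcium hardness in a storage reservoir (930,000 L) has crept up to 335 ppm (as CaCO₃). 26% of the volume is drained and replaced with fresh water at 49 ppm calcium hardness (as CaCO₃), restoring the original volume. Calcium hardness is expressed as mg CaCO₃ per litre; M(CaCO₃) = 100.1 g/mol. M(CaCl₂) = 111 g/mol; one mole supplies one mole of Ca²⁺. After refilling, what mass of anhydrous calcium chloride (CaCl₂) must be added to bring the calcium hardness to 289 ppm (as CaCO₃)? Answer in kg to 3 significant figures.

After draining 26% and refilling: 335 × 0.74 + 49 × 0.26 = 260.64 ppm.
Deficit to target: 289 − 260.64 = 28.36 mg/L.
As CaCO₃: 28.36 mg/L × 930,000 L = 26,370 g; ÷ 100.1 = 263.5 mol Ca²⁺.
Mass: 263.5 × 111 = 29,250 g.

29.2 kg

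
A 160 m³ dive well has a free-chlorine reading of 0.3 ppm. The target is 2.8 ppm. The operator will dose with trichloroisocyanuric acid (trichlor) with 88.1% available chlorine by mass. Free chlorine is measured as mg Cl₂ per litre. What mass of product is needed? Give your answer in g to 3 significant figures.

454 g

Volume: 160 m³ = 160,000 L.
Chlorine deficit: 2.8 − 0.3 = 2.5 ppm = 2.5 mg/L as Cl₂.
Cl₂ equivalent needed: 2.5 mg/L × 160,000 L = 400,000 mg = 400 g.
Product at 88.1% available chlorine: 400 / 0.881 = 454 g.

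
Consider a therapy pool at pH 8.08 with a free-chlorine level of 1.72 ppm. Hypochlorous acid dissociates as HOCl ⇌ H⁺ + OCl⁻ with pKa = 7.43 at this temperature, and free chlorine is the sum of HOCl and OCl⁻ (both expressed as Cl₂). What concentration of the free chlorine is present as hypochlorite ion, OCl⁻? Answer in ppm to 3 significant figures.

1.41 ppm

[OCl⁻]/[HOCl] = 10^(pH − pKa) = 10^(8.08 − 7.43) = 10^0.65 = 4.467.
Fraction as HOCl = 1 / (1 + 4.467) = 0.1829.
OCl⁻ = (1 − 0.1829) × 1.72 ppm = 1.405 ppm.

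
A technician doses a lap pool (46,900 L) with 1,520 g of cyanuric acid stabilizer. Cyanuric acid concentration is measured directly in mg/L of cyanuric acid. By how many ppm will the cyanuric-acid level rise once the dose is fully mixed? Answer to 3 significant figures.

32.4 ppm

Rise: 1,520 g / 46,900 L × 1000 = 32.41 mg/L.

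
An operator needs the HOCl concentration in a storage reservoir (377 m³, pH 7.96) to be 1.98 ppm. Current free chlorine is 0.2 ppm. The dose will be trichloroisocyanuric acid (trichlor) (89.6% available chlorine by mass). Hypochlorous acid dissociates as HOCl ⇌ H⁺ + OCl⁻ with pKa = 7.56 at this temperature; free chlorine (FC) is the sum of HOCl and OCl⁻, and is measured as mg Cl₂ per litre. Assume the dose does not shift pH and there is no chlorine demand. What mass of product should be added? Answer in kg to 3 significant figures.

Volume: 377 m³ = 377,000 L.
[OCl⁻]/[HOCl] = 10^(pH − pKa) = 10^(7.96 − 7.56) = 2.512; fraction as HOCl = 1/(1 + 2.512) = 0.2847.
Free chlorine required for 1.98 ppm HOCl: 1.98 / 0.2847 = 6.954 ppm.
FC to add: 6.954 − 0.2 = 6.754 mg/L as Cl₂.
Cl₂ equivalent: 6.754 mg/L × 377,000 L = 2546 g.
Product at 89.6% available Cl: 2546 / 0.896 = 2842 g.

2.84 kg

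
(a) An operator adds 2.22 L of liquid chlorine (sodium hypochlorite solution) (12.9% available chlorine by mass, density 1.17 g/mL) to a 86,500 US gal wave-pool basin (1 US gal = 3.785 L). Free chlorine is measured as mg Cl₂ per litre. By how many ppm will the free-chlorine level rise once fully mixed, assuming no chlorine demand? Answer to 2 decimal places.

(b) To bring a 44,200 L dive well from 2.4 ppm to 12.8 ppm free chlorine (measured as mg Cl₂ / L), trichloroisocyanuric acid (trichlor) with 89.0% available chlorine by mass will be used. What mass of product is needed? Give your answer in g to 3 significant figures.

(a) 1.02 ppm; (b) 516 g

(a) Volume: 86,500 US gal × 3.785 L/gal = 327,402 L.
(a) Mass of solution: 2.22 L × 1000 mL/L × 1.17 g/mL = 2597 g.
(a) Available chlorine delivered: 2597 g × 0.129 = 335.1 g as Cl₂.
(a) Concentration rise: 335.1 g / 327,402 L = 1.023 mg/L = 1.02 ppm.

(b) Chlorine deficit: 12.8 − 2.4 = 10.4 ppm = 10.4 mg/L as Cl₂.
(b) Cl₂ equivalent needed: 10.4 mg/L × 44,200 L = 459,700 mg = 459.7 g.
(b) Product at 89.0% available chlorine: 459.7 / 0.89 = 516.5 g.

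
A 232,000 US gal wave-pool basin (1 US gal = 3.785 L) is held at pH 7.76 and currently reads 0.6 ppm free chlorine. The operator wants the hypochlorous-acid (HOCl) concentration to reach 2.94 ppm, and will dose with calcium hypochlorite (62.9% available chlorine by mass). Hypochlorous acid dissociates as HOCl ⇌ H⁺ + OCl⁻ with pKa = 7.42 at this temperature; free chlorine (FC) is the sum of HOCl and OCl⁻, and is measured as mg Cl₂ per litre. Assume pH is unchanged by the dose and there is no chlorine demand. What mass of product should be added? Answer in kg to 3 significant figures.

12.2 kg

Volume: 232,000 US gal × 3.785 L/gal = 878,120 L.
[OCl⁻]/[HOCl] = 10^(pH − pKa) = 10^(7.76 − 7.42) = 2.188; fraction as HOCl = 1/(1 + 2.188) = 0.3137.
Free chlorine required for 2.94 ppm HOCl: 2.94 / 0.3137 = 9.372 ppm.
FC to add: 9.372 − 0.6 = 8.772 mg/L as Cl₂.
Cl₂ equivalent: 8.772 mg/L × 878,120 L = 7703 g.
Product at 62.9% available Cl: 7703 / 0.629 = 12,250 g.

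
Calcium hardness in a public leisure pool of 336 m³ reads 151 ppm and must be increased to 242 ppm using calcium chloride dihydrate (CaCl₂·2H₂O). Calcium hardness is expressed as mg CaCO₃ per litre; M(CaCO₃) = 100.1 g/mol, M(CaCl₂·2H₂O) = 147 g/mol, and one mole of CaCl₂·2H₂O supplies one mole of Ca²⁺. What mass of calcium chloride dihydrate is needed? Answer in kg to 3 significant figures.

44.9 kg

Volume: 336 m³ = 336,000 L.
Hardness to add: (242 − 151) = 91 mg/L as CaCO₃ × 336,000 L = 30,580 g as CaCO₃.
Moles of Ca²⁺ (1 mol Ca²⁺ ≡ 1 mol CaCO₃): 30,580 / 100.1 g/mol = 305.5 mol.
Mass of CaCl₂·2H₂O: 305.5 × 147 = 44,900 g.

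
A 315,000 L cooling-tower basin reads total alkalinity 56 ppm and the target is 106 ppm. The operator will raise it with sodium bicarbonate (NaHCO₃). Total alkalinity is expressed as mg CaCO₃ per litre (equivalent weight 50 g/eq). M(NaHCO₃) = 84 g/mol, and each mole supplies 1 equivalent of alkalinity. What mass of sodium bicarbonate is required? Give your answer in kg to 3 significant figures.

26.5 kg

Alkalinity to add: (106 − 56) = 50 mg/L as CaCO₃ × 315,000 L = 15,750 g as CaCO₃.
Equivalents: 15,750 g ÷ 50 g/eq = 315 eq.
NaHCO₃ supplies 1 eq per mole → 315 mol.
Mass: 315 mol × 84 g/mol = 26,460 g.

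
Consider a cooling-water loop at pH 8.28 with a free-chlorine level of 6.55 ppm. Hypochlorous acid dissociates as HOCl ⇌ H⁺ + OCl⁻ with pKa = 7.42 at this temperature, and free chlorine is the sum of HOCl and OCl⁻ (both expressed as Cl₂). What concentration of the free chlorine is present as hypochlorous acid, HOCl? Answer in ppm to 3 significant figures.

[OCl⁻]/[HOCl] = 10^(pH − pKa) = 10^(8.28 − 7.42) = 10^0.86 = 7.244.
Fraction as HOCl = 1 / (1 + 7.244) = 0.1213.
HOCl = 0.1213 × 6.55 ppm = 0.7945 ppm.

0.794 ppm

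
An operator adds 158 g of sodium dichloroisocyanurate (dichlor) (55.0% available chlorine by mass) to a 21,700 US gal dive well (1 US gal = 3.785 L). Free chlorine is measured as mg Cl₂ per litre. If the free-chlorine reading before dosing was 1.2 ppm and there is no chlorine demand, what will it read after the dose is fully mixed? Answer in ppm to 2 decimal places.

2.26 ppm

Volume: 21,700 US gal × 3.785 L/gal = 82,134 L.
Available chlorine delivered: 158 g × 0.55 = 86.9 g as Cl₂.
Concentration rise: 86.9 g / 82,134 L = 1.058 mg/L = 1.06 ppm.
Final FC: 1.2 + 1.06 = 2.26 ppm.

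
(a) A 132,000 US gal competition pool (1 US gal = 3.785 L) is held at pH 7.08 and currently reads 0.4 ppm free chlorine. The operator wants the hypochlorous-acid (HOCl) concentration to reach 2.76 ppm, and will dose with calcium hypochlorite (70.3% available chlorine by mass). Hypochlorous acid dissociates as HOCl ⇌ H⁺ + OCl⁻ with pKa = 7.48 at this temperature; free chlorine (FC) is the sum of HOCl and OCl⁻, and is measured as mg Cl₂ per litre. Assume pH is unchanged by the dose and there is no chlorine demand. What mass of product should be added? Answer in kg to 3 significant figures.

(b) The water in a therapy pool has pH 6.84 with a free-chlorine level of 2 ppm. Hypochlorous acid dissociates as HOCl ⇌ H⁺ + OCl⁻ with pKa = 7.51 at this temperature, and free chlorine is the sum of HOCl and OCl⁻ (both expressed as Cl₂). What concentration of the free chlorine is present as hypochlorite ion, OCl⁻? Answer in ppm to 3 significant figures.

(a) 2.46 kg; (b) 0.352 ppm

(a) Volume: 132,000 US gal × 3.785 L/gal = 499,620 L.
(a) [OCl⁻]/[HOCl] = 10^(pH − pKa) = 10^(7.08 − 7.48) = 0.3981; fraction as HOCl = 1/(1 + 0.3981) = 0.7153.
(a) Free chlorine required for 2.76 ppm HOCl: 2.76 / 0.7153 = 3.859 ppm.
(a) FC to add: 3.859 − 0.4 = 3.459 mg/L as Cl₂.
(a) Cl₂ equivalent: 3.459 mg/L × 499,620 L = 1728 g.
(a) Product at 70.3% available Cl: 1728 / 0.703 = 2458 g.

(b) [OCl⁻]/[HOCl] = 10^(pH − pKa) = 10^(6.84 − 7.51) = 10^-0.67 = 0.2138.
(b) Fraction as HOCl = 1 / (1 + 0.2138) = 0.8239.
(b) OCl⁻ = (1 − 0.8239) × 2 ppm = 0.3523 ppm.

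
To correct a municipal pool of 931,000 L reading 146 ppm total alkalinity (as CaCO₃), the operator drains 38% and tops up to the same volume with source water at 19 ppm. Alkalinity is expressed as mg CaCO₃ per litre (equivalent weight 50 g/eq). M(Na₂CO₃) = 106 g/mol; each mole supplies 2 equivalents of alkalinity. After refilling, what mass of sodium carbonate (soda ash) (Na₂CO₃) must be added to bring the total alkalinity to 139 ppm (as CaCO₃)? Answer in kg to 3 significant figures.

40.7 kg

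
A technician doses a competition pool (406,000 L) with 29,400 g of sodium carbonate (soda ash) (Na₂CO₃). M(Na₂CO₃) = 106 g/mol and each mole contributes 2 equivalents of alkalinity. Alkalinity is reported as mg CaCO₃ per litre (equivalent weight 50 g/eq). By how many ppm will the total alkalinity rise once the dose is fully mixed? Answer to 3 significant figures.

Moles of Na₂CO₃: 29,400 g ÷ 106 g/mol = 277.4 mol → 554.7 eq of alkalinity.
As CaCO₃: 554.7 eq × 50 g/eq = 27,740 g.
Rise: 27,740 g / 406,000 L × 1000 = 68.31 mg/L.

68.3 ppm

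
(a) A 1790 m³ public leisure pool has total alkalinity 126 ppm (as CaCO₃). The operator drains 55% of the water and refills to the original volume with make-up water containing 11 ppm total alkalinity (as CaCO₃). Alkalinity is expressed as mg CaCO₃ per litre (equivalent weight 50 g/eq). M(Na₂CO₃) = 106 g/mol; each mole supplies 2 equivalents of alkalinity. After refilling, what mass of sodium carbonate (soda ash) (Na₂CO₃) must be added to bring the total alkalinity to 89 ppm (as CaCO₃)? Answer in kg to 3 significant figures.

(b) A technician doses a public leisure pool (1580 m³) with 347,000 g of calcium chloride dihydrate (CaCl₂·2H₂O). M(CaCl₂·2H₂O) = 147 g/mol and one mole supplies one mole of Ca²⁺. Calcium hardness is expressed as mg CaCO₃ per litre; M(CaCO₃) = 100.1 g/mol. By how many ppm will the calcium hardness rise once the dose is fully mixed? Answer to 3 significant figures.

(a) 49.8 kg; (b) 150 ppm

(a) Volume: 1790 m³ = 1,790,000 L.
(a) After draining 55% and refilling: 126 × 0.45 + 11 × 0.55 = 62.75 ppm.
(a) Deficit to target: 89 − 62.75 = 26.25 mg/L.
(a) As CaCO₃: 26.25 mg/L × 1,790,000 L = 46,990 g; ÷ 50 g/eq ÷ 2 = 469.9 mol Na₂CO₃.
(a) Mass: 469.9 × 106 = 49,810 g.

(b) Volume: 1580 m³ = 1,580,000 L.
(b) Moles of Ca²⁺: 347,000 g ÷ 147 g/mol = 2361 mol.
(b) As CaCO₃: 2361 mol × 100.1 g/mol = 236,300 g.
(b) Rise: 236,300 g / 1,580,000 L × 1000 = 149.6 mg/L.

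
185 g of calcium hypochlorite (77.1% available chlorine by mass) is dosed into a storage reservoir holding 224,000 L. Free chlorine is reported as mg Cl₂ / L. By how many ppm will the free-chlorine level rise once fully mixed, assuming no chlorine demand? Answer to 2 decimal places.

0.64 ppm

Available chlorine delivered: 185 g × 0.771 = 142.6 g as Cl₂.
Concentration rise: 142.6 g / 224,000 L = 0.6368 mg/L = 0.64 ppm.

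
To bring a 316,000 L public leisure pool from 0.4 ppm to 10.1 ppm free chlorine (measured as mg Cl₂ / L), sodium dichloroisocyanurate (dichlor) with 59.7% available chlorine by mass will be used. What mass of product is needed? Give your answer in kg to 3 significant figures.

Chlorine deficit: 10.1 − 0.4 = 9.7 ppm = 9.7 mg/L as Cl₂.
Cl₂ equivalent needed: 9.7 mg/L × 316,000 L = 3,065,000 mg = 3065 g.
Product at 59.7% available chlorine: 3065 / 0.597 = 5134 g.

5.13 kg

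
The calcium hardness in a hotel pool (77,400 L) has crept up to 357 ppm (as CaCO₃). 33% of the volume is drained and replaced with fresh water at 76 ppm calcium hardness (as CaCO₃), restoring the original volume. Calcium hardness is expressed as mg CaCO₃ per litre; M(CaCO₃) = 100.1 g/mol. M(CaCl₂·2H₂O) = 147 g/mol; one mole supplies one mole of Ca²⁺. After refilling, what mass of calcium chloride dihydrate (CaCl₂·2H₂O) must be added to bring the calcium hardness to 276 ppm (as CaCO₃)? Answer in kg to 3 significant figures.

After draining 33% and refilling: 357 × 0.67 + 76 × 0.33 = 264.27 ppm.
Deficit to target: 276 − 264.27 = 11.73 mg/L.
As CaCO₃: 11.73 mg/L × 77,400 L = 907.9 g; ÷ 100.1 = 9.07 mol Ca²⁺.
Mass: 9.07 × 147 = 1333 g.

1.33 kg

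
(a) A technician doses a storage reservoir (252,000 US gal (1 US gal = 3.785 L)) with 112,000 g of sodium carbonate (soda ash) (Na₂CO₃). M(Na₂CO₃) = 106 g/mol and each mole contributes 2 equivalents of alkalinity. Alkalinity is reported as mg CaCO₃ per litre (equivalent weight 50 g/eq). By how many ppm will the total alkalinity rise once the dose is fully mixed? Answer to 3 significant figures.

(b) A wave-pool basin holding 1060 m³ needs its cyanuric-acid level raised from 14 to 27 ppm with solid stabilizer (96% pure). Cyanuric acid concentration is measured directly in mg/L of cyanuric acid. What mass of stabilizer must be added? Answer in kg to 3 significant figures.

(a) 111 ppm; (b) 14.4 kg

(a) Volume: 252,000 US gal × 3.785 L/gal = 953,820 L.
(a) Moles of Na₂CO₃: 112,000 g ÷ 106 g/mol = 1057 mol → 2113 eq of alkalinity.
(a) As CaCO₃: 2113 eq × 50 g/eq = 105,700 g.
(a) Rise: 105,700 g / 953,820 L × 1000 = 110.8 mg/L.

(b) Volume: 1060 m³ = 1,060,000 L.
(b) CYA to add: (27 − 14) = 13 mg/L × 1,060,000 L = 13,780 g cyanuric acid.
(b) At 96% purity: 13,780 / 0.96 = 14,350 g product.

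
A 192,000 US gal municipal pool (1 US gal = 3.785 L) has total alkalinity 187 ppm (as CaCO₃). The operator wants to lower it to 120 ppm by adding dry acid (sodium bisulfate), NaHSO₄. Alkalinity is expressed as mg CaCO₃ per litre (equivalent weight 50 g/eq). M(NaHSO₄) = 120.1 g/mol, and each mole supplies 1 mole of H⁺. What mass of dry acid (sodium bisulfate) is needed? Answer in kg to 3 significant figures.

Volume: 192,000 US gal × 3.785 L/gal = 726,720 L.
Alkalinity to neutralize: (187 − 120) = 67 mg/L as CaCO₃ × 726,720 L = 48,690 g as CaCO₃.
Equivalents of H⁺ required: 48,690 ÷ 50 g/eq = 973.8 eq = 973.8 mol NaHSO₄.
Mass of NaHSO₄: 973.8 × 120.1 = 117,000 g.

117 kg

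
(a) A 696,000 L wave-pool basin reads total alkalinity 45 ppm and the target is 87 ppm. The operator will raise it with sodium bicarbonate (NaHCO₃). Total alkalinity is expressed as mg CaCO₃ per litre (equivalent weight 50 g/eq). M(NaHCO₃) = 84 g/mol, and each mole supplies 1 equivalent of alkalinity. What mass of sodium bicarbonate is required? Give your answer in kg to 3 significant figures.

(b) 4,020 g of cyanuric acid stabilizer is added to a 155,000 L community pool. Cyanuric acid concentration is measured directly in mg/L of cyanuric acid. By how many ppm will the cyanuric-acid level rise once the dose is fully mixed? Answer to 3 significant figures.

(a) Alkalinity to add: (87 − 45) = 42 mg/L as CaCO₃ × 696,000 L = 29,230 g as CaCO₃.
(a) Equivalents: 29,230 g ÷ 50 g/eq = 584.6 eq.
(a) NaHCO₃ supplies 1 eq per mole → 584.6 mol.
(a) Mass: 584.6 mol × 84 g/mol = 49,110 g.

(b) Rise: 4,020 g / 155,000 L × 1000 = 25.94 mg/L.

(a) 49.1 kg; (b) 25.9 ppm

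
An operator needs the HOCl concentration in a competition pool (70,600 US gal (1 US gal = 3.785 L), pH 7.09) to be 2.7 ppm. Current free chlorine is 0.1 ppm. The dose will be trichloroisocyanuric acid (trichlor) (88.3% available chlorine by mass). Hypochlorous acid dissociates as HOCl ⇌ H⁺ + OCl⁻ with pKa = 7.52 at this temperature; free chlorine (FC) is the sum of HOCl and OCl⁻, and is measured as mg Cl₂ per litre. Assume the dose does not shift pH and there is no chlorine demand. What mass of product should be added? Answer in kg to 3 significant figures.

Volume: 70,600 US gal × 3.785 L/gal = 267,221 L.
[OCl⁻]/[HOCl] = 10^(pH − pKa) = 10^(7.09 − 7.52) = 0.3715; fraction as HOCl = 1/(1 + 0.3715) = 0.7291.
Free chlorine required for 2.7 ppm HOCl: 2.7 / 0.7291 = 3.703 ppm.
FC to add: 3.703 − 0.1 = 3.603 mg/L as Cl₂.
Cl₂ equivalent: 3.603 mg/L × 267,221 L = 962.8 g.
Product at 88.3% available Cl: 962.8 / 0.883 = 1090 g.

1.09 kg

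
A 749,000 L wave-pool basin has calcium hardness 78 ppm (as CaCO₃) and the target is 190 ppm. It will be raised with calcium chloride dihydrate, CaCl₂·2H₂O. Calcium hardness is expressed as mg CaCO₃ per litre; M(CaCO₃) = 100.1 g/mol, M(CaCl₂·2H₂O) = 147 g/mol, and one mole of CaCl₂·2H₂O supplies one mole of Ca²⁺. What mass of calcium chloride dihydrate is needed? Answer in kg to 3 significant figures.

Hardness to add: (190 − 78) = 112 mg/L as CaCO₃ × 749,000 L = 83,890 g as CaCO₃.
Moles of Ca²⁺ (1 mol Ca²⁺ ≡ 1 mol CaCO₃): 83,890 / 100.1 g/mol = 838 mol.
Mass of CaCl₂·2H₂O: 838 × 147 = 123,200 g.

123 kg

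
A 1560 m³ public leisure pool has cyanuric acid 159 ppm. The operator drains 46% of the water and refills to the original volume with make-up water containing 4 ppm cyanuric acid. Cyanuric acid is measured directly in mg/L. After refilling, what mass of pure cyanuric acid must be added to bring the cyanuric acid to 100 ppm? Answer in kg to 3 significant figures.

19.2 kg

Volume: 1560 m³ = 1,560,000 L.
After draining 46% and refilling: 159 × 0.54 + 4 × 0.46 = 87.7 ppm.
Deficit to target: 100 − 87.7 = 12.3 mg/L.
Mass: 12.3 mg/L × 1,560,000 L = 19,190 g cyanuric acid.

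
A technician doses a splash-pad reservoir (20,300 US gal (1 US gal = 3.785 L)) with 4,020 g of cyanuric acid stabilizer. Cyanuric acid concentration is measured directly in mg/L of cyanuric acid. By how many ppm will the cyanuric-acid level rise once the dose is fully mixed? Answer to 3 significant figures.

52.3 ppm

Volume: 20,300 US gal × 3.785 L/gal = 76,836 L.
Rise: 4,020 g / 76,836 L × 1000 = 52.32 mg/L.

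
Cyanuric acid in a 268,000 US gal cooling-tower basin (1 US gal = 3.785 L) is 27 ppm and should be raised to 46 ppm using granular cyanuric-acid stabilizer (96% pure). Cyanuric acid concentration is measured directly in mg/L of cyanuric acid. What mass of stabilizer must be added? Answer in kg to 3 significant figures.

Volume: 268,000 US gal × 3.785 L/gal = 1,014,380 L.
CYA to add: (46 − 27) = 19 mg/L × 1,014,380 L = 19,270 g cyanuric acid.
At 96% purity: 19,270 / 0.96 = 20,080 g product.

20.1 kg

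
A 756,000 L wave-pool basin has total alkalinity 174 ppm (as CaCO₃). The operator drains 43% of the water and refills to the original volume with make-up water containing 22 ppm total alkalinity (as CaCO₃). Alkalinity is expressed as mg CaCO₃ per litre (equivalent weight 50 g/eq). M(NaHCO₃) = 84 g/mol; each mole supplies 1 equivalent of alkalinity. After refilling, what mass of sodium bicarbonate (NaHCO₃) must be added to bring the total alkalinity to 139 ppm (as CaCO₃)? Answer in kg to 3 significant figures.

After draining 43% and refilling: 174 × 0.57 + 22 × 0.43 = 108.64 ppm.
Deficit to target: 139 − 108.64 = 30.36 mg/L.
As CaCO₃: 30.36 mg/L × 756,000 L = 22,950 g; ÷ 50 g/eq ÷ 1 = 459 mol NaHCO₃.
Mass: 459 × 84 = 38,560 g.

38.6 kg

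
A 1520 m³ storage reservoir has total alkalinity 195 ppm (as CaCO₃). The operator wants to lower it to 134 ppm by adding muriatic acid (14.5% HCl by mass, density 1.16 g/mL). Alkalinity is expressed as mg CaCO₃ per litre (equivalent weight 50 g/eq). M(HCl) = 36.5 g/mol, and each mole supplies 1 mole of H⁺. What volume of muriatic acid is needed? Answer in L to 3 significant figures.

402 L

Volume: 1520 m³ = 1,520,000 L.
Alkalinity to neutralize: (195 − 134) = 61 mg/L as CaCO₃ × 1,520,000 L = 92,720 g as CaCO₃.
Equivalents of H⁺ required: 92,720 ÷ 50 g/eq = 1854 eq = 1854 mol HCl.
Mass of HCl: 1854 × 36.5 = 67,690 g.
Mass of 14.5% solution: 67,690 / 0.145 = 466,800 g.
Volume: 466,800 g ÷ 1.16 g/mL = 402,400 mL.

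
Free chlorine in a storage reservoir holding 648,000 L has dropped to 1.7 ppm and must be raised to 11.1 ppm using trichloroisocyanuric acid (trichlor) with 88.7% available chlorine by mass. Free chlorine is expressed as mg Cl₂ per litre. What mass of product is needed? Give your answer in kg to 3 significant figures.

6.87 kg

Chlorine deficit: 11.1 − 1.7 = 9.4 ppm = 9.4 mg/L as Cl₂.
Cl₂ equivalent needed: 9.4 mg/L × 648,000 L = 6,091,000 mg = 6091 g.
Product at 88.7% available chlorine: 6091 / 0.887 = 6867 g.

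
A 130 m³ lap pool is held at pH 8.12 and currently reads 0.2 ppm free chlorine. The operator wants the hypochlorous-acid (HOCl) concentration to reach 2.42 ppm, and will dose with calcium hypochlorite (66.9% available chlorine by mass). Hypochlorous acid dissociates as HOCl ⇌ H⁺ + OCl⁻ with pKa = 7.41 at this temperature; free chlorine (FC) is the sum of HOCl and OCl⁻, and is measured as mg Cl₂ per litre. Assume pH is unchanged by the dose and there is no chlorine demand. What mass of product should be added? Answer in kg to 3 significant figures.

2.84 kg

Volume: 130 m³ = 130,000 L.
[OCl⁻]/[HOCl] = 10^(pH − pKa) = 10^(8.12 − 7.41) = 5.129; fraction as HOCl = 1/(1 + 5.129) = 0.1632.
Free chlorine required for 2.42 ppm HOCl: 2.42 / 0.1632 = 14.83 ppm.
FC to add: 14.83 − 0.2 = 14.63 mg/L as Cl₂.
Cl₂ equivalent: 14.63 mg/L × 130,000 L = 1902 g.
Product at 66.9% available Cl: 1902 / 0.669 = 2843 g.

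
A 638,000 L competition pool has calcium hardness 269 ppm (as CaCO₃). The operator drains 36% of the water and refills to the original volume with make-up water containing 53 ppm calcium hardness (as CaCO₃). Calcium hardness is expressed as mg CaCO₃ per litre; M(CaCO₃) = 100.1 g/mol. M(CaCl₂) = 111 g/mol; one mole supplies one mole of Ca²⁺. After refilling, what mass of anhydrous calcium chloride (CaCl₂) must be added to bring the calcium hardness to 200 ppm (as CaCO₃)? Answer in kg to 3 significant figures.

6.20 kg

After draining 36% and refilling: 269 × 0.64 + 53 × 0.36 = 191.24 ppm.
Deficit to target: 200 − 191.24 = 8.76 mg/L.
As CaCO₃: 8.76 mg/L × 638,000 L = 5589 g; ÷ 100.1 = 55.83 mol Ca²⁺.
Mass: 55.83 × 111 = 6197 g.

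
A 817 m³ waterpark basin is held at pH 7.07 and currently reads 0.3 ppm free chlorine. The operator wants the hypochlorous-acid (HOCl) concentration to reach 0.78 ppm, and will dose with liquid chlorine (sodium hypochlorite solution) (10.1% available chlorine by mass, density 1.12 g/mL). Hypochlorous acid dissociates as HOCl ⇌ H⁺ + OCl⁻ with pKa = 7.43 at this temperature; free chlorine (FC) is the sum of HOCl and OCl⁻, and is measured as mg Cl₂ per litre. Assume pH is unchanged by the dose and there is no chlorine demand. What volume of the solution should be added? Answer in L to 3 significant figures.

Volume: 817 m³ = 817,000 L.
[OCl⁻]/[HOCl] = 10^(pH − pKa) = 10^(7.07 − 7.43) = 0.4365; fraction as HOCl = 1/(1 + 0.4365) = 0.6961.
Free chlorine required for 0.78 ppm HOCl: 0.78 / 0.6961 = 1.12 ppm.
FC to add: 1.12 − 0.3 = 0.8205 mg/L as Cl₂.
Cl₂ equivalent: 0.8205 mg/L × 817,000 L = 670.3 g.
Product at 10.1% available Cl: 670.3 / 0.101 = 6637 g.
Volume: 6637 g ÷ 1.12 g/mL = 5926 mL.

5.93 L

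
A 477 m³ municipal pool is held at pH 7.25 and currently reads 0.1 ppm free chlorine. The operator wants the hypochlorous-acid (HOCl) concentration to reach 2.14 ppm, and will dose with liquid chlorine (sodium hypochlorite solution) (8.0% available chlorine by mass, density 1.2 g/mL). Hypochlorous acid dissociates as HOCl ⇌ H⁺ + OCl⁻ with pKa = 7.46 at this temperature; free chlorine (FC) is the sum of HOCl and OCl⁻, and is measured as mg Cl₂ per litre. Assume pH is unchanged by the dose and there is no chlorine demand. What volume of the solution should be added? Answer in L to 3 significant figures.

Volume: 477 m³ = 477,000 L.
[OCl⁻]/[HOCl] = 10^(pH − pKa) = 10^(7.25 − 7.46) = 0.6166; fraction as HOCl = 1/(1 + 0.6166) = 0.6186.
Free chlorine required for 2.14 ppm HOCl: 2.14 / 0.6186 = 3.46 ppm.
FC to add: 3.46 − 0.1 = 3.36 mg/L as Cl₂.
Cl₂ equivalent: 3.36 mg/L × 477,000 L = 1602 g.
Product at 8.0% available Cl: 1602 / 0.08 = 20,030 g.
Volume: 20,030 g ÷ 1.2 g/mL = 16,690 mL.

16.7 L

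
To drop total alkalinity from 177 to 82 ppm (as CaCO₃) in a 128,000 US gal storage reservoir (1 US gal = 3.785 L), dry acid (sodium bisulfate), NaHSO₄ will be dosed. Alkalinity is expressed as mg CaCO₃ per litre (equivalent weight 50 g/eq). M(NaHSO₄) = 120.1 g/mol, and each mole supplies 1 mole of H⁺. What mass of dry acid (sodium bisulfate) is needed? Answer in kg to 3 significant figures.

Volume: 128,000 US gal × 3.785 L/gal = 484,480 L.
Alkalinity to neutralize: (177 − 82) = 95 mg/L as CaCO₃ × 484,480 L = 46,030 g as CaCO₃.
Equivalents of H⁺ required: 46,030 ÷ 50 g/eq = 920.5 eq = 920.5 mol NaHSO₄.
Mass of NaHSO₄: 920.5 × 120.1 = 110,600 g.

111 kg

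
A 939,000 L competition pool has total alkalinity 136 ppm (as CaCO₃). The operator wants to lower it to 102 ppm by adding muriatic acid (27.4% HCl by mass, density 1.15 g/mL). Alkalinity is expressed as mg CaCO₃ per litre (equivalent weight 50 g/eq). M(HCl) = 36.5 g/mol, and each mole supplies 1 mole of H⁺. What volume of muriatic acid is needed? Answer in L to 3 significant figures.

74.0 L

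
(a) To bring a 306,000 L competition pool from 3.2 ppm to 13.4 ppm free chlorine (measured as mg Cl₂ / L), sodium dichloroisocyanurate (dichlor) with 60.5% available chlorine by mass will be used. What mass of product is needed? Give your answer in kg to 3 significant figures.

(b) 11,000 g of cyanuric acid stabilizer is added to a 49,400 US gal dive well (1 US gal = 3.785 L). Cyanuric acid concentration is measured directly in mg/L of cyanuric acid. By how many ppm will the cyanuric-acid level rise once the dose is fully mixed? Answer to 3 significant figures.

(a) Chlorine deficit: 13.4 − 3.2 = 10.2 ppm = 10.2 mg/L as Cl₂.
(a) Cl₂ equivalent needed: 10.2 mg/L × 306,000 L = 3,121,000 mg = 3121 g.
(a) Product at 60.5% available chlorine: 3121 / 0.605 = 5159 g.

(b) Volume: 49,400 US gal × 3.785 L/gal = 186,979 L.
(b) Rise: 11,000 g / 186,979 L × 1000 = 58.83 mg/L.

(a) 5.16 kg; (b) 58.8 ppm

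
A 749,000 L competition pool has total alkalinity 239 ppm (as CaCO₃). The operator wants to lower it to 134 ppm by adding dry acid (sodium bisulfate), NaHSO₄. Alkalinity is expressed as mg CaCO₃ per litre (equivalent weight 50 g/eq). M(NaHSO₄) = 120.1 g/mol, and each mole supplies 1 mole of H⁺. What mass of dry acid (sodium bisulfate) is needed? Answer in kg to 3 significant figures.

189 kg

Alkalinity to neutralize: (239 − 134) = 105 mg/L as CaCO₃ × 749,000 L = 78,640 g as CaCO₃.
Equivalents of H⁺ required: 78,640 ÷ 50 g/eq = 1573 eq = 1573 mol NaHSO₄.
Mass of NaHSO₄: 1573 × 120.1 = 188,900 g.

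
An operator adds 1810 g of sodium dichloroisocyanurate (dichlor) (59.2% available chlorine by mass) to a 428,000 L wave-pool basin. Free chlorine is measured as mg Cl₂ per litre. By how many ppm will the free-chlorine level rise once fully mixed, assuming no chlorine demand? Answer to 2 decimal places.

Available chlorine delivered: 1810 g × 0.592 = 1072 g as Cl₂.
Concentration rise: 1072 g / 428,000 L = 2.504 mg/L = 2.50 ppm.

2.50 ppm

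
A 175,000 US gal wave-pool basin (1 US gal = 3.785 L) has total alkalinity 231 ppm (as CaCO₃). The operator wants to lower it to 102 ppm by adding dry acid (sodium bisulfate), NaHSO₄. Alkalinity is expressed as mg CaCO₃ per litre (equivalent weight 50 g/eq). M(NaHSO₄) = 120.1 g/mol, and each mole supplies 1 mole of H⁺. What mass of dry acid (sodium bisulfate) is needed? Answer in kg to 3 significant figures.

Volume: 175,000 US gal × 3.785 L/gal = 662,375 L.
Alkalinity to neutralize: (231 − 102) = 129 mg/L as CaCO₃ × 662,375 L = 85,450 g as CaCO₃.
Equivalents of H⁺ required: 85,450 ÷ 50 g/eq = 1709 eq = 1709 mol NaHSO₄.
Mass of NaHSO₄: 1709 × 120.1 = 205,200 g.

205 kg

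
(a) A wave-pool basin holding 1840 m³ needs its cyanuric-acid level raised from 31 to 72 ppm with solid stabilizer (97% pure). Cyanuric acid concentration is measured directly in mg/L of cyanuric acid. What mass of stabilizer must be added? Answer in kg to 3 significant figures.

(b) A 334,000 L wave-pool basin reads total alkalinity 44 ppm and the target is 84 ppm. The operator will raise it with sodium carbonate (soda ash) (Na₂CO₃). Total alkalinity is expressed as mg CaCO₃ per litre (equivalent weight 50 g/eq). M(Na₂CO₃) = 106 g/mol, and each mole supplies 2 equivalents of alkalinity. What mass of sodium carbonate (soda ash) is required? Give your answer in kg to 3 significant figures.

(a) 77.8 kg; (b) 14.2 kg

(a) Volume: 1840 m³ = 1,840,000 L.
(a) CYA to add: (72 − 31) = 41 mg/L × 1,840,000 L = 75,440 g cyanuric acid.
(a) At 97% purity: 75,440 / 0.97 = 77,770 g product.

(b) Alkalinity to add: (84 − 44) = 40 mg/L as CaCO₃ × 334,000 L = 13,360 g as CaCO₃.
(b) Equivalents: 13,360 g ÷ 50 g/eq = 267.2 eq.
(b) Each mole of Na₂CO₃ supplies 2 eq, so 267.2 / 2 = 133.6 mol.
(b) Mass: 133.6 mol × 106 g/mol = 14,160 g.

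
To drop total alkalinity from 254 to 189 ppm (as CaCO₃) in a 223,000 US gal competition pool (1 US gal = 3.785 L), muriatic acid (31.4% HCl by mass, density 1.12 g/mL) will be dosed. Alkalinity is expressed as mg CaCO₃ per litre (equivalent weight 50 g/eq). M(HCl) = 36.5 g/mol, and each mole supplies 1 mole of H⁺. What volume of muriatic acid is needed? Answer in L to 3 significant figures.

Volume: 223,000 US gal × 3.785 L/gal = 844,055 L.
Alkalinity to neutralize: (254 − 189) = 65 mg/L as CaCO₃ × 844,055 L = 54,860 g as CaCO₃.
Equivalents of H⁺ required: 54,860 ÷ 50 g/eq = 1097 eq = 1097 mol HCl.
Mass of HCl: 1097 × 36.5 = 40,050 g.
Mass of 31.4% solution: 40,050 / 0.314 = 127,500 g.
Volume: 127,500 g ÷ 1.12 g/mL = 113,900 mL.

114 L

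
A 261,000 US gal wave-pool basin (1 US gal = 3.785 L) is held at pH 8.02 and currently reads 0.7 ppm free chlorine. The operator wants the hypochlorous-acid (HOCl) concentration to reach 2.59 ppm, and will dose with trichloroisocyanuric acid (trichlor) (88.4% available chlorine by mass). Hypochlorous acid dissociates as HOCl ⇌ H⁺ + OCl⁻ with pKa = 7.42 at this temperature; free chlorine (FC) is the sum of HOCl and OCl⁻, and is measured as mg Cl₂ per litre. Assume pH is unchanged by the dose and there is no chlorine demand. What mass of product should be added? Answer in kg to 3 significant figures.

Volume: 261,000 US gal × 3.785 L/gal = 987,885 L.
[OCl⁻]/[HOCl] = 10^(pH − pKa) = 10^(8.02 − 7.42) = 3.981; fraction as HOCl = 1/(1 + 3.981) = 0.2008.
Free chlorine required for 2.59 ppm HOCl: 2.59 / 0.2008 = 12.9 ppm.
FC to add: 12.9 − 0.7 = 12.2 mg/L as Cl₂.
Cl₂ equivalent: 12.2 mg/L × 987,885 L = 12,050 g.
Product at 88.4% available Cl: 12,050 / 0.884 = 13,630 g.

13.6 kg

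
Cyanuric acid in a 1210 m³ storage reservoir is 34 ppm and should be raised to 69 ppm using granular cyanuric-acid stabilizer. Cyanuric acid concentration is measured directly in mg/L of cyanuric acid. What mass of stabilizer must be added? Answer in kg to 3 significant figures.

42.4 kg

Volume: 1210 m³ = 1,210,000 L.
CYA to add: (69 − 34) = 35 mg/L × 1,210,000 L = 42,350 g cyanuric acid.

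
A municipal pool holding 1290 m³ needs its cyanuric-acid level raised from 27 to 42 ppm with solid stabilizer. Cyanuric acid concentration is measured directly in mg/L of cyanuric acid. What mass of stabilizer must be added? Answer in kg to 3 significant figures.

19.4 kg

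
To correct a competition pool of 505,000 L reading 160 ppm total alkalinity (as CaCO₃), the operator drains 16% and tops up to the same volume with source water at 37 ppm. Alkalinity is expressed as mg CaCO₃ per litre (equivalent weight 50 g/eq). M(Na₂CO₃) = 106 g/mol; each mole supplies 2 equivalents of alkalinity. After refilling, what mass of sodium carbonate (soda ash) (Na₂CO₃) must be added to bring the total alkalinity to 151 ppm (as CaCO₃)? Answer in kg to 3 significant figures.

After draining 16% and refilling: 160 × 0.84 + 37 × 0.16 = 140.32 ppm.
Deficit to target: 151 − 140.32 = 10.68 mg/L.
As CaCO₃: 10.68 mg/L × 505,000 L = 5393 g; ÷ 50 g/eq ÷ 2 = 53.93 mol Na₂CO₃.
Mass: 53.93 × 106 = 5717 g.

5.72 kg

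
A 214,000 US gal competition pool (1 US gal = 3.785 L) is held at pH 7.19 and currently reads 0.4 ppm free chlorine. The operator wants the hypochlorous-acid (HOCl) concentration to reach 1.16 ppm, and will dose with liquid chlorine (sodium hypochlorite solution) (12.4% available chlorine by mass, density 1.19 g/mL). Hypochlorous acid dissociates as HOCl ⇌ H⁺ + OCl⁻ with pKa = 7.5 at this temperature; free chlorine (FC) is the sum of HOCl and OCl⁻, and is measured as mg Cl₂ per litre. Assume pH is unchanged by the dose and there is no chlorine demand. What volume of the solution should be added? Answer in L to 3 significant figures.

7.29 L

Volume: 214,000 US gal × 3.785 L/gal = 809,990 L.
[OCl⁻]/[HOCl] = 10^(pH − pKa) = 10^(7.19 − 7.5) = 0.4898; fraction as HOCl = 1/(1 + 0.4898) = 0.6712.
Free chlorine required for 1.16 ppm HOCl: 1.16 / 0.6712 = 1.728 ppm.
FC to add: 1.728 − 0.4 = 1.328 mg/L as Cl₂.
Cl₂ equivalent: 1.328 mg/L × 809,990 L = 1076 g.
Product at 12.4% available Cl: 1076 / 0.124 = 8676 g.
Volume: 8676 g ÷ 1.19 g/mL = 7290 mL.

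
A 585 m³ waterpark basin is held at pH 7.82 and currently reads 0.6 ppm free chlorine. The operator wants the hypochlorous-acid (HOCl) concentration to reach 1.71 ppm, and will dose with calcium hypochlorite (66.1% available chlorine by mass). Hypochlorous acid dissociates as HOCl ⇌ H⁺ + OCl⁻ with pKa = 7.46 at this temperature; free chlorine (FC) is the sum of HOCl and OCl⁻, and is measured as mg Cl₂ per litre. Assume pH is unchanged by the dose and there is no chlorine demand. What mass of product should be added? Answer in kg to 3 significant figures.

Volume: 585 m³ = 585,000 L.
[OCl⁻]/[HOCl] = 10^(pH − pKa) = 10^(7.82 − 7.46) = 2.291; fraction as HOCl = 1/(1 + 2.291) = 0.3039.
Free chlorine required for 1.71 ppm HOCl: 1.71 / 0.3039 = 5.627 ppm.
FC to add: 5.627 − 0.6 = 5.027 mg/L as Cl₂.
Cl₂ equivalent: 5.027 mg/L × 585,000 L = 2941 g.
Product at 66.1% available Cl: 2941 / 0.661 = 4449 g.

4.45 kg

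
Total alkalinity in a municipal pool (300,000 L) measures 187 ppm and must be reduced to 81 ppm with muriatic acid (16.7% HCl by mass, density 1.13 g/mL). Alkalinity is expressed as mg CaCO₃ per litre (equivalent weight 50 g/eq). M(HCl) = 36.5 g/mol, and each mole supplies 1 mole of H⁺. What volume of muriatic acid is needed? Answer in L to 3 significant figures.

Alkalinity to neutralize: (187 − 81) = 106 mg/L as CaCO₃ × 300,000 L = 31,800 g as CaCO₃.
Equivalents of H⁺ required: 31,800 ÷ 50 g/eq = 636 eq = 636 mol HCl.
Mass of HCl: 636 × 36.5 = 23,210 g.
Mass of 16.7% solution: 23,210 / 0.167 = 139,000 g.
Volume: 139,000 g ÷ 1.13 g/mL = 123,000 mL.

123 L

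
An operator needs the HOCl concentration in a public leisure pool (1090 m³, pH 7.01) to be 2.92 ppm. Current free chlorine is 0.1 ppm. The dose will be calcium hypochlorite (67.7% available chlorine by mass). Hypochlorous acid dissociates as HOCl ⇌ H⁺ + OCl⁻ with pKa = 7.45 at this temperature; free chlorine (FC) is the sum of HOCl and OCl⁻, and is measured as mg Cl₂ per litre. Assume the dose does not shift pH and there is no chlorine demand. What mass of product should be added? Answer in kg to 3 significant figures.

Volume: 1090 m³ = 1,090,000 L.
[OCl⁻]/[HOCl] = 10^(pH − pKa) = 10^(7.01 − 7.45) = 0.3631; fraction as HOCl = 1/(1 + 0.3631) = 0.7336.
Free chlorine required for 2.92 ppm HOCl: 2.92 / 0.7336 = 3.98 ppm.
FC to add: 3.98 − 0.1 = 3.88 mg/L as Cl₂.
Cl₂ equivalent: 3.88 mg/L × 1,090,000 L = 4229 g.
Product at 67.7% available Cl: 4229 / 0.677 = 6247 g.

6.25 kg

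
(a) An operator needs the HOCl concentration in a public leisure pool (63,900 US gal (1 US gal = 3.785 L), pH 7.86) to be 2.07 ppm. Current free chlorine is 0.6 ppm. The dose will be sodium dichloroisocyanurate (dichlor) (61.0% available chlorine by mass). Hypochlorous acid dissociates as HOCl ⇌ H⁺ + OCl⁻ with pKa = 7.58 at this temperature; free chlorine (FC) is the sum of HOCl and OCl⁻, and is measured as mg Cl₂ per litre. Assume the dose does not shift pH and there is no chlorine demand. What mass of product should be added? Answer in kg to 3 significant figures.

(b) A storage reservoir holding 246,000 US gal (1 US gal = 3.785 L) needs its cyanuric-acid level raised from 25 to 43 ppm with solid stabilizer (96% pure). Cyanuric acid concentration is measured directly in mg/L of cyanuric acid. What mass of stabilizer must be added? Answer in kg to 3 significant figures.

(a) Volume: 63,900 US gal × 3.785 L/gal = 241,862 L.
(a) [OCl⁻]/[HOCl] = 10^(pH − pKa) = 10^(7.86 − 7.58) = 1.905; fraction as HOCl = 1/(1 + 1.905) = 0.3442.
(a) Free chlorine required for 2.07 ppm HOCl: 2.07 / 0.3442 = 6.014 ppm.
(a) FC to add: 6.014 − 0.6 = 5.414 mg/L as Cl₂.
(a) Cl₂ equivalent: 5.414 mg/L × 241,862 L = 1310 g.
(a) Product at 61.0% available Cl: 1310 / 0.61 = 2147 g.

(b) Volume: 246,000 US gal × 3.785 L/gal = 931,110 L.
(b) CYA to add: (43 − 25) = 18 mg/L × 931,110 L = 16,760 g cyanuric acid.
(b) At 96% purity: 16,760 / 0.96 = 17,460 g product.

(a) 2.15 kg; (b) 17.5 kg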